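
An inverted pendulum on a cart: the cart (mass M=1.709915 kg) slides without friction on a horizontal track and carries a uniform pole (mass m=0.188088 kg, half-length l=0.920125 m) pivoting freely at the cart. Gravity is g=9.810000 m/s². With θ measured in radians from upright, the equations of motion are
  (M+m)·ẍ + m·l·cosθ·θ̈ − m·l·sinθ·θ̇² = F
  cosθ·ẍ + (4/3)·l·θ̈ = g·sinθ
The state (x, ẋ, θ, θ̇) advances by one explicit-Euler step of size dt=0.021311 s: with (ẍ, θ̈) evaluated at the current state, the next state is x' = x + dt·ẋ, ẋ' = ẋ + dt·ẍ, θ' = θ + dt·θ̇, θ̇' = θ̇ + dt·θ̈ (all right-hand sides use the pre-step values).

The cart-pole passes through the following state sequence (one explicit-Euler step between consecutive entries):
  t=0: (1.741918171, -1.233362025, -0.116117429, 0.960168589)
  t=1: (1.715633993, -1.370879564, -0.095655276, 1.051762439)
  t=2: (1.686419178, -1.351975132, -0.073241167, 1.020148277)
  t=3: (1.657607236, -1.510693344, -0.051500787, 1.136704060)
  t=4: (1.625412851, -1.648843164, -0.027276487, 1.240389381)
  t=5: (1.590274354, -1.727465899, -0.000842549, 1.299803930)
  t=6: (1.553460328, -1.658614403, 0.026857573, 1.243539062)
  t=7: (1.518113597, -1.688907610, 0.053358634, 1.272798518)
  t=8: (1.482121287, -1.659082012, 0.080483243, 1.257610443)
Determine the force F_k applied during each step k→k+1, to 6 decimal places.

step 0→1:
  ẍ = (ẋ'−ẋ)/dt = (-1.370879564−-1.233362025)/0.021311 = -6.452890
  θ̈ = (θ̇'−θ̇)/dt = (1.051762439−0.960168589)/0.021311 = 4.297961
  sinθ=-0.115857, cosθ=0.993266
  F = (M+m)·ẍ + m·l·cosθ·θ̈ − m·l·sinθ·θ̇² = -12.247605 + 0.738815 − -0.018485 = -11.490304
step 1→2:
  ẍ = (ẋ'−ẋ)/dt = (-1.351975132−-1.370879564)/0.021311 = 0.887074
  θ̈ = (θ̇'−θ̇)/dt = (1.020148277−1.051762439)/0.021311 = -1.483467
  sinθ=-0.095509, cosθ=0.995429
  F = (M+m)·ẍ + m·l·cosθ·θ̈ − m·l·sinθ·θ̇² = 1.683669 + -0.255562 − -0.018285 = 1.446392
step 2→3:
  ẍ = (ẋ'−ẋ)/dt = (-1.510693344−-1.351975132)/0.021311 = -7.447713
  θ̈ = (θ̇'−θ̇)/dt = (1.136704060−1.020148277)/0.021311 = 5.469278
  sinθ=-0.073176, cosθ=0.997319
  F = (M+m)·ẍ + m·l·cosθ·θ̈ − m·l·sinθ·θ̇² = -14.135782 + 0.944000 − -0.013180 = -13.178602
step 3→4:
  ẍ = (ẋ'−ẋ)/dt = (-1.648843164−-1.510693344)/0.021311 = -6.482559
  θ̈ = (θ̇'−θ̇)/dt = (1.240389381−1.136704060)/0.021311 = 4.865343
  sinθ=-0.051478, cosθ=0.998674
  F = (M+m)·ẍ + m·l·cosθ·θ̈ − m·l·sinθ·θ̇² = -12.303917 + 0.840902 − -0.011511 = -11.451504
step 4→5:
  ẍ = (ẋ'−ẋ)/dt = (-1.727465899−-1.648843164)/0.021311 = -3.689303
  θ̈ = (θ̇'−θ̇)/dt = (1.299803930−1.240389381)/0.021311 = 2.787976
  sinθ=-0.027273, cosθ=0.999628
  F = (M+m)·ẍ + m·l·cosθ·θ̈ − m·l·sinθ·θ̇² = -7.002308 + 0.482320 − -0.007262 = -6.512726
step 5→6:
  ẍ = (ẋ'−ẋ)/dt = (-1.658614403−-1.727465899)/0.021311 = 3.230796
  θ̈ = (θ̇'−θ̇)/dt = (1.243539062−1.299803930)/0.021311 = -2.640180
  sinθ=-0.000843, cosθ=1.000000
  F = (M+m)·ẍ + m·l·cosθ·θ̈ − m·l·sinθ·θ̇² = 6.132061 + -0.456921 − -0.000246 = 5.675386
step 6→7:
  ẍ = (ẋ'−ẋ)/dt = (-1.688907610−-1.658614403)/0.021311 = -1.421482
  θ̈ = (θ̇'−θ̇)/dt = (1.272798518−1.243539062)/0.021311 = 1.372974
  sinθ=0.026854, cosθ=0.999639
  F = (M+m)·ẍ + m·l·cosθ·θ̈ − m·l·sinθ·θ̇² = -2.697977 + 0.237527 − 0.007187 = -2.467637
step 7→8:
  ẍ = (ẋ'−ẋ)/dt = (-1.659082012−-1.688907610)/0.021311 = 1.399540
  θ̈ = (θ̇'−θ̇)/dt = (1.257610443−1.272798518)/0.021311 = -0.712687
  sinθ=0.053333, cosθ=0.998577
  F = (M+m)·ẍ + m·l·cosθ·θ̈ − m·l·sinθ·θ̇² = 2.656331 + -0.123165 − 0.014953 = 2.518213

F_0 = -11.490304 N
F_1 = 1.446392 N
F_2 = -13.178602 N
F_3 = -11.451504 N
F_4 = -6.512726 N
F_5 = 5.675386 N
F_6 = -2.467637 N
F_7 = 2.518213 N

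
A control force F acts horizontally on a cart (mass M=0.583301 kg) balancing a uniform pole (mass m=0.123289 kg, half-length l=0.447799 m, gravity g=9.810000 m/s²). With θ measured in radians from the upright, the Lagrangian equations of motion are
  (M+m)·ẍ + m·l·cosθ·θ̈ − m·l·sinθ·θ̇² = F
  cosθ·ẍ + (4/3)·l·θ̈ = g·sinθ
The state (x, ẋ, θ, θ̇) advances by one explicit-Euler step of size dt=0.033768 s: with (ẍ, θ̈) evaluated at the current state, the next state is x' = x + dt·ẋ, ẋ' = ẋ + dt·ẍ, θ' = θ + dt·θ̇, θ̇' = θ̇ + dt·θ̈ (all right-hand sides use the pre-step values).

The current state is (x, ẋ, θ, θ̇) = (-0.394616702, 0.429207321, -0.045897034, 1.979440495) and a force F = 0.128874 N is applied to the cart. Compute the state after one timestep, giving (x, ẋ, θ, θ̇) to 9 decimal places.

(-0.380123229, 0.438031041, 0.020944713, 1.939221900)

sinθ=-0.045880922, cosθ=0.998946916
temp = (F + m·l·θ̇²·sinθ)/(M+m) = (0.128874 + -0.009924862)/0.706590 = 0.168342515
θ̈ = (g·sinθ − cosθ·temp)/(l·(4/3 − m·cos²θ/(M+m))) = -1.191026870
ẍ = temp − m·l·θ̈·cosθ/(M+m) = 0.261304189
Euler: x'=-0.394616702+0.033768·0.429207321=-0.380123229, ẋ'=0.429207321+0.033768·0.261304189=0.438031041
       θ'=-0.045897034+0.033768·1.979440495=0.020944713, θ̇'=1.979440495+0.033768·-1.191026870=1.939221900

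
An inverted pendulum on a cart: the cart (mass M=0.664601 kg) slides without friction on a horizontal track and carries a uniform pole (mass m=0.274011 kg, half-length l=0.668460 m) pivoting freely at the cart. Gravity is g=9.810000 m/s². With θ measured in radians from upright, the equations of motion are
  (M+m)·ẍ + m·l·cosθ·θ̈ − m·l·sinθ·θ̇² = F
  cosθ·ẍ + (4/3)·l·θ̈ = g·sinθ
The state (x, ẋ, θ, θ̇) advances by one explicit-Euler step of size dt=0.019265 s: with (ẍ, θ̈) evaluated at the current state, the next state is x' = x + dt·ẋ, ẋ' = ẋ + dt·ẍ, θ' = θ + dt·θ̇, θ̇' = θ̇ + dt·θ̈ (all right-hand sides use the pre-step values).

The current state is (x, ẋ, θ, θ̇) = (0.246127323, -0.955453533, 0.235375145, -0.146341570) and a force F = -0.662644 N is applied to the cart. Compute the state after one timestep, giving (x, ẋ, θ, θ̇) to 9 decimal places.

(0.227720511, -0.984415747, 0.232555875, -0.065292407)

sinθ=0.233207803, cosθ=0.972426923
temp = (F + m·l·θ̇²·sinθ)/(M+m) = (-0.662644 + 0.000914791)/0.938612 = -0.705008256
θ̈ = (g·sinθ − cosθ·temp)/(l·(4/3 − m·cos²θ/(M+m))) = 4.207067874
ẍ = temp − m·l·θ̈·cosθ/(M+m) = -1.503359144
Euler: x'=0.246127323+0.019265·-0.955453533=0.227720511, ẋ'=-0.955453533+0.019265·-1.503359144=-0.984415747
       θ'=0.235375145+0.019265·-0.146341570=0.232555875, θ̇'=-0.146341570+0.019265·4.207067874=-0.065292407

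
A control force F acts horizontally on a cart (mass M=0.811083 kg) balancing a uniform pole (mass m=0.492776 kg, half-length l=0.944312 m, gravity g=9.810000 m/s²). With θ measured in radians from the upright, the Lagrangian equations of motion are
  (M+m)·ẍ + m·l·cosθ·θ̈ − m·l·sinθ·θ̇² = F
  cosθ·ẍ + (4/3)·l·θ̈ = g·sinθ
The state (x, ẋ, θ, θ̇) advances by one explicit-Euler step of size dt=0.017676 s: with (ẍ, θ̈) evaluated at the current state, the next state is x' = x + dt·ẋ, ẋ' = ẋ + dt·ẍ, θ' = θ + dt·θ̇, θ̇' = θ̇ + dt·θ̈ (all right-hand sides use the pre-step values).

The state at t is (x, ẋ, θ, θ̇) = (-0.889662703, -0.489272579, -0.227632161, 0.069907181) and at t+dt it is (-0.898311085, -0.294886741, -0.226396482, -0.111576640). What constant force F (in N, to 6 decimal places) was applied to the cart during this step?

F = 9.684809 N

ẍ = (ẋ'−ẋ)/dt = (-0.294886741−-0.489272579)/0.017676 = 10.997162
θ̈ = (θ̇'−θ̇)/dt = (-0.111576640−0.069907181)/0.017676 = -10.267245
sinθ=-0.225671, cosθ=0.974203
F = (M+m)·ẍ + m·l·cosθ·θ̈ − m·l·sinθ·θ̇² = 14.338749 + -4.654453 − -0.000513 = 9.684809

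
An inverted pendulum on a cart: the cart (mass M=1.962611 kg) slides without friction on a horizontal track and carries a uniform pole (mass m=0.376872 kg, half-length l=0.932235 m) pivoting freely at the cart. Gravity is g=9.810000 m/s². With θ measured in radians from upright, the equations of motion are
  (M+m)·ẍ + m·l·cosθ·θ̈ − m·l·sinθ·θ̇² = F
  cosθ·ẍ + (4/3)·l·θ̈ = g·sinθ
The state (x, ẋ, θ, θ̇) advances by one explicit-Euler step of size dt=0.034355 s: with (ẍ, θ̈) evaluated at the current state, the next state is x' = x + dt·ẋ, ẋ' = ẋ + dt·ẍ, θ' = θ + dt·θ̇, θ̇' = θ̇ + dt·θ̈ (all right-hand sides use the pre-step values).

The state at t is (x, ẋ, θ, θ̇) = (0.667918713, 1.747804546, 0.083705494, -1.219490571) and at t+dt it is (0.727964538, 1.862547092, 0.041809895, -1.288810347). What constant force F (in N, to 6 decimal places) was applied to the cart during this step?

ẍ = (ẋ'−ẋ)/dt = (1.862547092−1.747804546)/0.034355 = 3.339908
θ̈ = (θ̇'−θ̇)/dt = (-1.288810347−-1.219490571)/0.034355 = -2.017749
sinθ=0.083608, cosθ=0.996499
F = (M+m)·ẍ + m·l·cosθ·θ̈ − m·l·sinθ·θ̇² = 7.813658 + -0.706420 − 0.043684 = 7.063554

F = 7.063554 N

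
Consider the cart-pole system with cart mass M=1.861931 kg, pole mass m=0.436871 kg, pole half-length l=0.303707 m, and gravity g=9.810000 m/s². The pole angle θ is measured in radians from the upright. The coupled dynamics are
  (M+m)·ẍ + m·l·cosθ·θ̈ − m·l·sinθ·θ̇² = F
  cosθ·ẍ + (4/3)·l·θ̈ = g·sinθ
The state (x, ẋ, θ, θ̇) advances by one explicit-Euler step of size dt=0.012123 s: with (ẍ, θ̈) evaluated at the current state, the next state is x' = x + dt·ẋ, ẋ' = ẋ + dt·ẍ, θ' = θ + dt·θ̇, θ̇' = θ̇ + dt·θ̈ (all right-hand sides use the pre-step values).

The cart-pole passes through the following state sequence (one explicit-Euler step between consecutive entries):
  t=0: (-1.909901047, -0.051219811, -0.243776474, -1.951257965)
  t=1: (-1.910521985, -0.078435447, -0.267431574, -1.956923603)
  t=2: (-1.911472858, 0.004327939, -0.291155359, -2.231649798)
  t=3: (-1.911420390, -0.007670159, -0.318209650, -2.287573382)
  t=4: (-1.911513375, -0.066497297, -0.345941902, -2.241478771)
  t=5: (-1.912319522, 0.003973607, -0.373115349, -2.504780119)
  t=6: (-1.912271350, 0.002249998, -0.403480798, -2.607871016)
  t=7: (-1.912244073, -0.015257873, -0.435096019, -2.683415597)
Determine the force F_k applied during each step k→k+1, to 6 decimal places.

step 0→1:
  ẍ = (ẋ'−ẋ)/dt = (-0.078435447−-0.051219811)/0.012123 = -2.244959
  θ̈ = (θ̇'−θ̇)/dt = (-1.956923603−-1.951257965)/0.012123 = -0.467346
  sinθ=-0.241369, cosθ=0.970433
  F = (M+m)·ẍ + m·l·cosθ·θ̈ − m·l·sinθ·θ̇² = -5.160716 + -0.060174 − -0.121932 = -5.098958
step 1→2:
  ẍ = (ẋ'−ẋ)/dt = (0.004327939−-0.078435447)/0.012123 = 6.826972
  θ̈ = (θ̇'−θ̇)/dt = (-2.231649798−-1.956923603)/0.012123 = -22.661569
  sinθ=-0.264255, cosθ=0.964453
  F = (M+m)·ẍ + m·l·cosθ·θ̈ − m·l·sinθ·θ̇² = 15.693858 + -2.899873 − -0.134270 = 12.928255
step 2→3:
  ẍ = (ẋ'−ẋ)/dt = (-0.007670159−0.004327939)/0.012123 = -0.989697
  θ̈ = (θ̇'−θ̇)/dt = (-2.287573382−-2.231649798)/0.012123 = -4.613015
  sinθ=-0.287059, cosθ=0.957913
  F = (M+m)·ẍ + m·l·cosθ·θ̈ − m·l·sinθ·θ̇² = -2.275118 + -0.586299 − -0.189684 = -2.671732
step 3→4:
  ẍ = (ẋ'−ẋ)/dt = (-0.066497297−-0.007670159)/0.012123 = -4.852523
  θ̈ = (θ̇'−θ̇)/dt = (-2.241478771−-2.287573382)/0.012123 = 3.802245
  sinθ=-0.312867, cosθ=0.949797
  F = (M+m)·ẍ + m·l·cosθ·θ̈ − m·l·sinθ·θ̇² = -11.154990 + 0.479158 − -0.217229 = -10.458603
step 4→5:
  ẍ = (ẋ'−ẋ)/dt = (0.003973607−-0.066497297)/0.012123 = 5.812992
  θ̈ = (θ̇'−θ̇)/dt = (-2.504780119−-2.241478771)/0.012123 = -21.719158
  sinθ=-0.339083, cosθ=0.940756
  F = (M+m)·ẍ + m·l·cosθ·θ̈ − m·l·sinθ·θ̇² = 13.362918 + -2.710992 − -0.226039 = 10.877965
step 5→6:
  ẍ = (ẋ'−ẋ)/dt = (0.002249998−0.003973607)/0.012123 = -0.142177
  θ̈ = (θ̇'−θ̇)/dt = (-2.607871016−-2.504780119)/0.012123 = -8.503745
  sinθ=-0.364518, cosθ=0.931196
  F = (M+m)·ẍ + m·l·cosθ·θ̈ − m·l·sinθ·θ̇² = -0.326836 + -1.050653 − -0.303436 = -1.074054
step 6→7:
  ẍ = (ẋ'−ẋ)/dt = (-0.015257873−0.002249998)/0.012123 = -1.444186
  θ̈ = (θ̇'−θ̇)/dt = (-2.683415597−-2.607871016)/0.012123 = -6.231509
  sinθ=-0.392622, cosθ=0.919700
  F = (M+m)·ẍ + m·l·cosθ·θ̈ − m·l·sinθ·θ̇² = -3.319898 + -0.760409 − -0.354287 = -3.726021

F_0 = -5.098958 N
F_1 = 12.928255 N
F_2 = -2.671732 N
F_3 = -10.458603 N
F_4 = 10.877965 N
F_5 = -1.074054 N
F_6 = -3.726021 N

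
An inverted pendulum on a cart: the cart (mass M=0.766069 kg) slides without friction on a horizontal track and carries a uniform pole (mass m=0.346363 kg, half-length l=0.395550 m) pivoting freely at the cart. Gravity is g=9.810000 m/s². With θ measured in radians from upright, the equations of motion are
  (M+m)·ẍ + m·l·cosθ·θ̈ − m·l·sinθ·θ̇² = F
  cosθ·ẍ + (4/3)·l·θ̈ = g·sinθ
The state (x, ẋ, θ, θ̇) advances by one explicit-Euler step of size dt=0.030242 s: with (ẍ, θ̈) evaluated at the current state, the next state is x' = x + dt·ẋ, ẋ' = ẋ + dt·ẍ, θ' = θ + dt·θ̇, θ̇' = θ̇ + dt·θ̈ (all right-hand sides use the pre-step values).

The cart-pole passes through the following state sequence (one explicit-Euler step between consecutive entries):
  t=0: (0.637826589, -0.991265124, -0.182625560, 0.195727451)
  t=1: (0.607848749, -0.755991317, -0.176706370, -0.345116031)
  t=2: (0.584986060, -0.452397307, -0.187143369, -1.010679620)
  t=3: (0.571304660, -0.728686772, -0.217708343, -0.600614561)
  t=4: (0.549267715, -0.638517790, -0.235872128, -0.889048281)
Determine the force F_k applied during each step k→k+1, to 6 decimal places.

step 0→1:
  ẍ = (ẋ'−ẋ)/dt = (-0.755991317−-0.991265124)/0.030242 = 7.779704
  θ̈ = (θ̇'−θ̇)/dt = (-0.345116031−0.195727451)/0.030242 = -17.883853
  sinθ=-0.181612, cosθ=0.983370
  F = (M+m)·ẍ + m·l·cosθ·θ̈ − m·l·sinθ·θ̇² = 8.654392 + -2.409412 − -0.000953 = 6.245933
step 1→2:
  ẍ = (ẋ'−ẋ)/dt = (-0.452397307−-0.755991317)/0.030242 = 10.038821
  θ̈ = (θ̇'−θ̇)/dt = (-1.010679620−-0.345116031)/0.030242 = -22.007922
  sinθ=-0.175788, cosθ=0.984428
  F = (M+m)·ẍ + m·l·cosθ·θ̈ − m·l·sinθ·θ̇² = 11.167505 + -2.968219 − -0.002868 = 8.202155
step 2→3:
  ẍ = (ẋ'−ẋ)/dt = (-0.728686772−-0.452397307)/0.030242 = -9.135952
  θ̈ = (θ̇'−θ̇)/dt = (-0.600614561−-1.010679620)/0.030242 = 13.559456
  sinθ=-0.186053, cosθ=0.982540
  F = (M+m)·ẍ + m·l·cosθ·θ̈ − m·l·sinθ·θ̇² = -10.163126 + 1.825262 − -0.026037 = -8.311826
step 3→4:
  ẍ = (ẋ'−ẋ)/dt = (-0.638517790−-0.728686772)/0.030242 = 2.981581
  θ̈ = (θ̇'−θ̇)/dt = (-0.889048281−-0.600614561)/0.030242 = -9.537521
  sinθ=-0.215993, cosθ=0.976395
  F = (M+m)·ẍ + m·l·cosθ·θ̈ − m·l·sinθ·θ̇² = 3.316806 + -1.275833 − -0.010675 = 2.051648

F_0 = 6.245933 N
F_1 = 8.202155 N
F_2 = -8.311826 N
F_3 = 2.051648 N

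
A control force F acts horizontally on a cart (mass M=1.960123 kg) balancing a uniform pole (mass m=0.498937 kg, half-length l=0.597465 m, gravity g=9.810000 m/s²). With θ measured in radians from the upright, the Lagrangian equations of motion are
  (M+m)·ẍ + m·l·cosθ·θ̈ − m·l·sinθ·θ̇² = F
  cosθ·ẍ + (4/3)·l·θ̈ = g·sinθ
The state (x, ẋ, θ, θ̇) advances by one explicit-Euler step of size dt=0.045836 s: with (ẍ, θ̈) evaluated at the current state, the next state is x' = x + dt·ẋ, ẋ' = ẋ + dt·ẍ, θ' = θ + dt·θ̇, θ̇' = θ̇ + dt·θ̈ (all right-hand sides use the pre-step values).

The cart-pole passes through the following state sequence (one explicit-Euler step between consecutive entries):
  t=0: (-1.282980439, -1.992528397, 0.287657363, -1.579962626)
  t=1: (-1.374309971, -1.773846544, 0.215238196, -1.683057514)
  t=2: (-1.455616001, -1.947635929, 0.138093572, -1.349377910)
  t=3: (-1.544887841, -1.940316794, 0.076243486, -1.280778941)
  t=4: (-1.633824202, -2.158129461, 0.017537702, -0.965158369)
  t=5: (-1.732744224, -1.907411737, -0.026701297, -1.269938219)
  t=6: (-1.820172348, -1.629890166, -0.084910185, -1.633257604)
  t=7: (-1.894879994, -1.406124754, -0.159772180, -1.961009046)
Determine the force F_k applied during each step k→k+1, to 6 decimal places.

F_0 = 10.878033 N
F_1 = -7.383961 N
F_2 = 0.759839 N
F_3 = -9.676004 N
F_4 = 11.464059 N
F_5 = 12.539588 N
F_6 = 9.948377 N

step 0→1:
  ẍ = (ẋ'−ẋ)/dt = (-1.773846544−-1.992528397)/0.045836 = 4.770963
  θ̈ = (θ̇'−θ̇)/dt = (-1.683057514−-1.579962626)/0.045836 = -2.249212
  sinθ=0.283707, cosθ=0.958911
  F = (M+m)·ẍ + m·l·cosθ·θ̈ − m·l·sinθ·θ̇² = 11.732084 + -0.642935 − 0.211116 = 10.878033
step 1→2:
  ẍ = (ẋ'−ẋ)/dt = (-1.947635929−-1.773846544)/0.045836 = -3.791548
  θ̈ = (θ̇'−θ̇)/dt = (-1.349377910−-1.683057514)/0.045836 = 7.279859
  sinθ=0.213580, cosθ=0.976926
  F = (M+m)·ẍ + m·l·cosθ·θ̈ − m·l·sinθ·θ̇² = -9.323644 + 2.120033 − 0.180350 = -7.383961
step 2→3:
  ẍ = (ẋ'−ẋ)/dt = (-1.940316794−-1.947635929)/0.045836 = 0.159681
  θ̈ = (θ̇'−θ̇)/dt = (-1.280778941−-1.349377910)/0.045836 = 1.496618
  sinθ=0.137655, cosθ=0.990480
  F = (M+m)·ẍ + m·l·cosθ·θ̈ − m·l·sinθ·θ̇² = 0.392665 + 0.441891 − 0.074717 = 0.759839
step 3→4:
  ẍ = (ẋ'−ẋ)/dt = (-2.158129461−-1.940316794)/0.045836 = -4.752000
  θ̈ = (θ̇'−θ̇)/dt = (-0.965158369−-1.280778941)/0.045836 = 6.885866
  sinθ=0.076170, cosθ=0.997095
  F = (M+m)·ẍ + m·l·cosθ·θ̈ − m·l·sinθ·θ̇² = -11.685453 + 2.046696 − 0.037247 = -9.676004
step 4→5:
  ẍ = (ẋ'−ẋ)/dt = (-1.907411737−-2.158129461)/0.045836 = 5.469887
  θ̈ = (θ̇'−θ̇)/dt = (-1.269938219−-0.965158369)/0.045836 = -6.649355
  sinθ=0.017537, cosθ=0.999846
  F = (M+m)·ẍ + m·l·cosθ·θ̈ − m·l·sinθ·θ̇² = 13.450779 + -1.981851 − 0.004870 = 11.464059
step 5→6:
  ẍ = (ẋ'−ẋ)/dt = (-1.629890166−-1.907411737)/0.045836 = 6.054664
  θ̈ = (θ̇'−θ̇)/dt = (-1.633257604−-1.269938219)/0.045836 = -7.926507
  sinθ=-0.026698, cosθ=0.999644
  F = (M+m)·ẍ + m·l·cosθ·θ̈ − m·l·sinθ·θ̇² = 14.888782 + -2.362029 − -0.012835 = 12.539588
step 6→7:
  ẍ = (ẋ'−ẋ)/dt = (-1.406124754−-1.629890166)/0.045836 = 4.881870
  θ̈ = (θ̇'−θ̇)/dt = (-1.961009046−-1.633257604)/0.045836 = -7.150525
  sinθ=-0.084808, cosθ=0.996397
  F = (M+m)·ẍ + m·l·cosθ·θ̈ − m·l·sinθ·θ̇² = 12.004812 + -2.123873 − -0.067438 = 9.948377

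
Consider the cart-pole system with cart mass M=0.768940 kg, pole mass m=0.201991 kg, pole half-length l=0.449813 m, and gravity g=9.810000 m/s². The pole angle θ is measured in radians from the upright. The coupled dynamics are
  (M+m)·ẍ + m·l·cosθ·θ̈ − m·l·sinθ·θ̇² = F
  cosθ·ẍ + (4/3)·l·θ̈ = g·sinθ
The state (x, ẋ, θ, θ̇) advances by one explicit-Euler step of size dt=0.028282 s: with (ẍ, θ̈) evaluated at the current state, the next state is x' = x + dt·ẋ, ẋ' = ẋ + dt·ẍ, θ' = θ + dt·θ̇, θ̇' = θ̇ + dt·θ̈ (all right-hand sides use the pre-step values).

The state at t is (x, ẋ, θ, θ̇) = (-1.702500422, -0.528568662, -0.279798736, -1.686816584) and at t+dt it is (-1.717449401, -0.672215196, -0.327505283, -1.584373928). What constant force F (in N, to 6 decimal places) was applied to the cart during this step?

F = -4.543735 N

ẍ = (ẋ'−ẋ)/dt = (-0.672215196−-0.528568662)/0.028282 = -5.079080
θ̈ = (θ̇'−θ̇)/dt = (-1.584373928−-1.686816584)/0.028282 = 3.622186
sinθ=-0.276162, cosθ=0.961111
F = (M+m)·ẍ + m·l·cosθ·θ̈ − m·l·sinθ·θ̇² = -4.931436 + 0.316307 − -0.071394 = -4.543735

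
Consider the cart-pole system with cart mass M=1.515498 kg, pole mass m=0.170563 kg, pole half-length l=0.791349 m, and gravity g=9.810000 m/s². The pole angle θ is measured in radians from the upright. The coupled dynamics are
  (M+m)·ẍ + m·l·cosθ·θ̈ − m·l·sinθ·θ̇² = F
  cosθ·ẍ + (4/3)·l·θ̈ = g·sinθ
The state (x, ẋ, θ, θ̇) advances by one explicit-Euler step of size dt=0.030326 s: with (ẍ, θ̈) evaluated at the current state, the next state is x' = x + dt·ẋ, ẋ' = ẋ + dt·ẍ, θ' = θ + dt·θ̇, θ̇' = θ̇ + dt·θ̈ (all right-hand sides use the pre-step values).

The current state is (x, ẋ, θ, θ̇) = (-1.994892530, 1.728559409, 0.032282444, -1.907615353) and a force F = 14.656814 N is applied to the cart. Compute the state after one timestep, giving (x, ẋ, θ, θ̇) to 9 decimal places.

sinθ=0.032276837, cosθ=0.999478967
temp = (F + m·l·θ̇²·sinθ)/(M+m) = (14.656814 + 0.015853512)/1.686061 = 8.702334916
θ̈ = (g·sinθ − cosθ·temp)/(l·(4/3 − m·cos²θ/(M+m))) = -8.594638289
ẍ = temp − m·l·θ̈·cosθ/(M+m) = 9.390006161
Euler: x'=-1.994892530+0.030326·1.728559409=-1.942472237, ẋ'=1.728559409+0.030326·9.390006161=2.013320736
       θ'=0.032282444+0.030326·-1.907615353=-0.025567899, θ̇'=-1.907615353+0.030326·-8.594638289=-2.168256354

(-1.942472237, 2.013320736, -0.025567899, -2.168256354)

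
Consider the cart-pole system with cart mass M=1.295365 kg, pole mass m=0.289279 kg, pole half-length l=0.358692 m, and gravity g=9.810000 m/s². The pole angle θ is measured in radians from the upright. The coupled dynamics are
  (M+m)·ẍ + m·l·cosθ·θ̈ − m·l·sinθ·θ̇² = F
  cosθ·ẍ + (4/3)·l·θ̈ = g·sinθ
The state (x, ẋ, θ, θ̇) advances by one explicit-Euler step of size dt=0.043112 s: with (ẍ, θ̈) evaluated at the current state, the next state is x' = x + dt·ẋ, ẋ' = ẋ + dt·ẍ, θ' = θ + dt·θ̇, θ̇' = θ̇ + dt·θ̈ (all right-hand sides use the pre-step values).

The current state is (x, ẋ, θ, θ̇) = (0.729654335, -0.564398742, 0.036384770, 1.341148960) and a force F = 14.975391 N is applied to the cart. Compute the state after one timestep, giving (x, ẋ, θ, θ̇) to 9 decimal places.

sinθ=0.036376743, cosθ=0.999338147
temp = (F + m·l·θ̇²·sinθ)/(M+m) = (14.975391 + 0.006789166)/1.584644 = 9.454603158
θ̈ = (g·sinθ − cosθ·temp)/(l·(4/3 − m·cos²θ/(M+m))) = -22.020601524
ẍ = temp − m·l·θ̈·cosθ/(M+m) = 10.895551897
Euler: x'=0.729654335+0.043112·-0.564398742=0.705321976, ẋ'=-0.564398742+0.043112·10.895551897=-0.094669709
       θ'=0.036384770+0.043112·1.341148960=0.094204384, θ̇'=1.341148960+0.043112·-22.020601524=0.391796787

(0.705321976, -0.094669709, 0.094204384, 0.391796787)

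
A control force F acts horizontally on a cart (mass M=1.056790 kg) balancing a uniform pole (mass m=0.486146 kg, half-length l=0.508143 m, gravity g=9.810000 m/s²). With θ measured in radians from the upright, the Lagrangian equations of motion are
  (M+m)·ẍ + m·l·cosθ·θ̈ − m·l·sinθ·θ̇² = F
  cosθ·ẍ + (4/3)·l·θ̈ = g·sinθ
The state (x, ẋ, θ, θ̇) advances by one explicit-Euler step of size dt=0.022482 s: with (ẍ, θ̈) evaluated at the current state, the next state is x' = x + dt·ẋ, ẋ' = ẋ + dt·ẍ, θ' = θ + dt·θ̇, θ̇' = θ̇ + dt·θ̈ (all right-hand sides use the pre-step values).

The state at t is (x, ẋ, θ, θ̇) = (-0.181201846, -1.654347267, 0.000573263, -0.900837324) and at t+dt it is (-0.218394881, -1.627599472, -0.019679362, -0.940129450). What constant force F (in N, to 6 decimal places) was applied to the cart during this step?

F = 1.403841 N

ẍ = (ẋ'−ẋ)/dt = (-1.627599472−-1.654347267)/0.022482 = 1.189743
θ̈ = (θ̇'−θ̇)/dt = (-0.940129450−-0.900837324)/0.022482 = -1.747715
sinθ=0.000573, cosθ=1.000000
F = (M+m)·ẍ + m·l·cosθ·θ̈ − m·l·sinθ·θ̇² = 1.835697 + -0.431741 − 0.000115 = 1.403841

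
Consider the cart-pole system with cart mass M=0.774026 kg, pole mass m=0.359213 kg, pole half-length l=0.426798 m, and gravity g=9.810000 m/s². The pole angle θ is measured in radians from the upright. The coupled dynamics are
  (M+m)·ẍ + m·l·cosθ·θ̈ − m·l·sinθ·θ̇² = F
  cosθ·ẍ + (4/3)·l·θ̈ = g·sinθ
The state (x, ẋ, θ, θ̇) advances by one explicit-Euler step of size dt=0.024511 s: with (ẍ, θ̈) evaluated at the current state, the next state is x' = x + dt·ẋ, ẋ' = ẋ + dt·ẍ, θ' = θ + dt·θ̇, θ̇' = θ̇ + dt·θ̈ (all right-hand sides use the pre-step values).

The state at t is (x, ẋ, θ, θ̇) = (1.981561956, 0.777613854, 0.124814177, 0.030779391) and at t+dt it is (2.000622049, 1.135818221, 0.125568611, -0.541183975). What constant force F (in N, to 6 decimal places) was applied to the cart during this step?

ẍ = (ẋ'−ẋ)/dt = (1.135818221−0.777613854)/0.024511 = 14.614025
θ̈ = (θ̇'−θ̇)/dt = (-0.541183975−0.030779391)/0.024511 = -23.334967
sinθ=0.124490, cosθ=0.992221
F = (M+m)·ẍ + m·l·cosθ·θ̈ − m·l·sinθ·θ̇² = 16.561183 + -3.549686 − 0.000018 = 13.011479

F = 13.011479 N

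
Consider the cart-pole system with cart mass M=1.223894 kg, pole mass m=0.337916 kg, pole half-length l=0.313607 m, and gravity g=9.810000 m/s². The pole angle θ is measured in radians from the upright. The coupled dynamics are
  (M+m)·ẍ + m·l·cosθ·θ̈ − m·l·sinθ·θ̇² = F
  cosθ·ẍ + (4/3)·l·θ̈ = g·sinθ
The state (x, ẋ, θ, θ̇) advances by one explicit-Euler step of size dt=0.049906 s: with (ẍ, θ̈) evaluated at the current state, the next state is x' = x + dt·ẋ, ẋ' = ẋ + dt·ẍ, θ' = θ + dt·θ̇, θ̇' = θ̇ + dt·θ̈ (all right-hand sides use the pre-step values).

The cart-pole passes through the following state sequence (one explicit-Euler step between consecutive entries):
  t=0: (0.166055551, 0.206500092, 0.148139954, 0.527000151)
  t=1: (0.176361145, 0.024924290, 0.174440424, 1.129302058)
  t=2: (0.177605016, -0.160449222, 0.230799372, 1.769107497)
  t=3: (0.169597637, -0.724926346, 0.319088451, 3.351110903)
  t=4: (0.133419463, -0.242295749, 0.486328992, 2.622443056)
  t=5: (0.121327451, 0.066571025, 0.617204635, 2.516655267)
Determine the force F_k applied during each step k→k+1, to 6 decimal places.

F_0 = -4.421816 N
F_1 = -4.486751 N
F_2 = -14.470975 N
F_3 = 13.261431 N
F_4 = 9.126779 N

step 0→1:
  ẍ = (ẋ'−ẋ)/dt = (0.024924290−0.206500092)/0.049906 = -3.638356
  θ̈ = (θ̇'−θ̇)/dt = (1.129302058−0.527000151)/0.049906 = 12.068727
  sinθ=0.147599, cosθ=0.989047
  F = (M+m)·ẍ + m·l·cosθ·θ̈ − m·l·sinθ·θ̇² = -5.682421 + 1.264949 − 0.004344 = -4.421816
step 1→2:
  ẍ = (ẋ'−ẋ)/dt = (-0.160449222−0.024924290)/0.049906 = -3.714453
  θ̈ = (θ̇'−θ̇)/dt = (1.769107497−1.129302058)/0.049906 = 12.820211
  sinθ=0.173557, cosθ=0.984824
  F = (M+m)·ẍ + m·l·cosθ·θ̈ − m·l·sinθ·θ̇² = -5.801270 + 1.337976 − 0.023456 = -4.486751
step 2→3:
  ẍ = (ẋ'−ẋ)/dt = (-0.724926346−-0.160449222)/0.049906 = -11.310807
  θ̈ = (θ̇'−θ̇)/dt = (3.351110903−1.769107497)/0.049906 = 31.699663
  sinθ=0.228756, cosθ=0.973484
  F = (M+m)·ẍ + m·l·cosθ·θ̈ − m·l·sinθ·θ̇² = -17.665331 + 3.270227 − 0.075871 = -14.470975
step 3→4:
  ẍ = (ẋ'−ẋ)/dt = (-0.242295749−-0.724926346)/0.049906 = 9.670793
  θ̈ = (θ̇'−θ̇)/dt = (2.622443056−3.351110903)/0.049906 = -14.600806
  sinθ=0.313701, cosθ=0.949522
  F = (M+m)·ẍ + m·l·cosθ·θ̈ − m·l·sinθ·θ̇² = 15.103941 + -1.469184 − 0.373326 = 13.261431
step 4→5:
  ẍ = (ẋ'−ẋ)/dt = (0.066571025−-0.242295749)/0.049906 = 6.188971
  θ̈ = (θ̇'−θ̇)/dt = (2.516655267−2.622443056)/0.049906 = -2.119741
  sinθ=0.467384, cosθ=0.884055
  F = (M+m)·ẍ + m·l·cosθ·θ̈ − m·l·sinθ·θ̇² = 9.665996 + -0.198590 − 0.340628 = 9.126779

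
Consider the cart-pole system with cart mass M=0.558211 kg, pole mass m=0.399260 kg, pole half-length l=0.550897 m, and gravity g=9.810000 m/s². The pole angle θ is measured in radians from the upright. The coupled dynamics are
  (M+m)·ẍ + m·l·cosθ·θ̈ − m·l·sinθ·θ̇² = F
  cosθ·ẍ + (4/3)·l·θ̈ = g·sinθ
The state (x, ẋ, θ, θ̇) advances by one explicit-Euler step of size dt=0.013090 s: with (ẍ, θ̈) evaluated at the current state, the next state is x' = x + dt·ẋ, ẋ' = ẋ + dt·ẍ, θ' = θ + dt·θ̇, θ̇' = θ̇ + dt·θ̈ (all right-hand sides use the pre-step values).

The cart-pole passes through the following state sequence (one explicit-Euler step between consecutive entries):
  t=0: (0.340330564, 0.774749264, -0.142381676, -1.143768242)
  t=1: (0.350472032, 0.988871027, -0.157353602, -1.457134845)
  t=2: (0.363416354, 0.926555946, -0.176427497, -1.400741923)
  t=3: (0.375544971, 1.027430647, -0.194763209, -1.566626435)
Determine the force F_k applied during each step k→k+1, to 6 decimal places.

F_0 = 10.490602 N
F_1 = -3.549005 N
F_2 = 4.710160 N

step 0→1:
  ẍ = (ẋ'−ẋ)/dt = (0.988871027−0.774749264)/0.013090 = 16.357660
  θ̈ = (θ̇'−θ̇)/dt = (-1.457134845−-1.143768242)/0.013090 = -23.939389
  sinθ=-0.141901, cosθ=0.989881
  F = (M+m)·ẍ + m·l·cosθ·θ̈ − m·l·sinθ·θ̇² = 15.661985 + -5.212213 − -0.040831 = 10.490602
step 1→2:
  ẍ = (ẋ'−ẋ)/dt = (0.926555946−0.988871027)/0.013090 = -4.760510
  θ̈ = (θ̇'−θ̇)/dt = (-1.400741923−-1.457134845)/0.013090 = 4.308092
  sinθ=-0.156705, cosθ=0.987645
  F = (M+m)·ẍ + m·l·cosθ·θ̈ − m·l·sinθ·θ̇² = -4.558051 + 0.935863 − -0.073183 = -3.549005
step 2→3:
  ẍ = (ẋ'−ẋ)/dt = (1.027430647−0.926555946)/0.013090 = 7.706241
  θ̈ = (θ̇'−θ̇)/dt = (-1.566626435−-1.400741923)/0.013090 = -12.672614
  sinθ=-0.175514, cosθ=0.984477
  F = (M+m)·ẍ + m·l·cosθ·θ̈ − m·l·sinθ·θ̇² = 7.378503 + -2.744088 − -0.075745 = 4.710160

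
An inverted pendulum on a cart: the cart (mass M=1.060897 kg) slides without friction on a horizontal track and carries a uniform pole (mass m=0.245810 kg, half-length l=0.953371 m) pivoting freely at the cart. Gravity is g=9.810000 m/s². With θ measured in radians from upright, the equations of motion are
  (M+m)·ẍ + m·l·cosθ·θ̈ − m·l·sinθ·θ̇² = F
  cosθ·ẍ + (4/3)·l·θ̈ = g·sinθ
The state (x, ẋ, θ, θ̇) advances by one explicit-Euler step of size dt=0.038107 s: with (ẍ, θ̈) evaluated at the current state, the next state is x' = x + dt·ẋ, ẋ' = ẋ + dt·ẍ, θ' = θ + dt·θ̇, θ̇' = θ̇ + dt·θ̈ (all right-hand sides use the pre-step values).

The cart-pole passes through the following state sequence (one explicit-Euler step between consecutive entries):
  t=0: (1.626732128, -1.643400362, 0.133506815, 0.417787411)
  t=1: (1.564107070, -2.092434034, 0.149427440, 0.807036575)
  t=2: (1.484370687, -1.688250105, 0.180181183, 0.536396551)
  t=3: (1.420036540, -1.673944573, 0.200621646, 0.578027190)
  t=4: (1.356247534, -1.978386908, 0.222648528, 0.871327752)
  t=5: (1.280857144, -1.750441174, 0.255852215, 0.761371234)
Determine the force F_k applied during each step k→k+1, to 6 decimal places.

step 0→1:
  ẍ = (ẋ'−ẋ)/dt = (-2.092434034−-1.643400362)/0.038107 = -11.783496
  θ̈ = (θ̇'−θ̇)/dt = (0.807036575−0.417787411)/0.038107 = 10.214637
  sinθ=0.133111, cosθ=0.991101
  F = (M+m)·ẍ + m·l·cosθ·θ̈ − m·l·sinθ·θ̇² = -15.397576 + 2.372479 − 0.005445 = -13.030542
step 1→2:
  ẍ = (ẋ'−ẋ)/dt = (-1.688250105−-2.092434034)/0.038107 = 10.606553
  θ̈ = (θ̇'−θ̇)/dt = (0.536396551−0.807036575)/0.038107 = -7.102108
  sinθ=0.148872, cosθ=0.988856
  F = (M+m)·ẍ + m·l·cosθ·θ̈ − m·l·sinθ·θ̇² = 13.859658 + -1.645819 − 0.022723 = 12.191116
step 2→3:
  ẍ = (ẋ'−ẋ)/dt = (-1.673944573−-1.688250105)/0.038107 = 0.375404
  θ̈ = (θ̇'−θ̇)/dt = (0.578027190−0.536396551)/0.038107 = 1.092467
  sinθ=0.179208, cosθ=0.983811
  F = (M+m)·ẍ + m·l·cosθ·θ̈ − m·l·sinθ·θ̇² = 0.490543 + 0.251873 − 0.012083 = 0.730333
step 3→4:
  ẍ = (ẋ'−ẋ)/dt = (-1.978386908−-1.673944573)/0.038107 = -7.989145
  θ̈ = (θ̇'−θ̇)/dt = (0.871327752−0.578027190)/0.038107 = 7.696763
  sinθ=0.199279, cosθ=0.979943
  F = (M+m)·ẍ + m·l·cosθ·θ̈ − m·l·sinθ·θ̇² = -10.439471 + 1.767545 − 0.015603 = -8.687530
step 4→5:
  ẍ = (ẋ'−ẋ)/dt = (-1.750441174−-1.978386908)/0.038107 = 5.981729
  θ̈ = (θ̇'−θ̇)/dt = (0.761371234−0.871327752)/0.038107 = -2.885468
  sinθ=0.220814, cosθ=0.975316
  F = (M+m)·ẍ + m·l·cosθ·θ̈ − m·l·sinθ·θ̇² = 7.816367 + -0.659513 − 0.039287 = 7.117567

F_0 = -13.030542 N
F_1 = 12.191116 N
F_2 = 0.730333 N
F_3 = -8.687530 N
F_4 = 7.117567 N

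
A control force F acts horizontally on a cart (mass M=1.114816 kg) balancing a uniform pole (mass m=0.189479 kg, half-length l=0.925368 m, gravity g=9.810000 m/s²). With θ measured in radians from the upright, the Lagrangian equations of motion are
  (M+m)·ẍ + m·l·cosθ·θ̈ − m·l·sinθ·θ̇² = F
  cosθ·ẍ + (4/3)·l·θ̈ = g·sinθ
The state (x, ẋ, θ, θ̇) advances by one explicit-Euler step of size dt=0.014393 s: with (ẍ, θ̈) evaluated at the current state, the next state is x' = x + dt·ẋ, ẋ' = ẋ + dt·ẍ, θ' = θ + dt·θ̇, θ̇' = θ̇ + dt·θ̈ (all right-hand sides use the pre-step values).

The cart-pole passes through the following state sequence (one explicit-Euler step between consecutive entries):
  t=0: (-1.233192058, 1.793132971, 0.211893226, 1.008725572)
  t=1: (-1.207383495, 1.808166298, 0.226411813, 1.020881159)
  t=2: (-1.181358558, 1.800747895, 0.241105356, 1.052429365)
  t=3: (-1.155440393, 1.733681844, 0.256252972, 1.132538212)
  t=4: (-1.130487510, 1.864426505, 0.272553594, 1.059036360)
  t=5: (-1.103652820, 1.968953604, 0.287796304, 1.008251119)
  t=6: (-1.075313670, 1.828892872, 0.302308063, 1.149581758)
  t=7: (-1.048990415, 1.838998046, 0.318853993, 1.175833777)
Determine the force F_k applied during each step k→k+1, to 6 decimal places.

step 0→1:
  ẍ = (ẋ'−ẋ)/dt = (1.808166298−1.793132971)/0.014393 = 1.044489
  θ̈ = (θ̇'−θ̇)/dt = (1.020881159−1.008725572)/0.014393 = 0.844549
  sinθ=0.210311, cosθ=0.977635
  F = (M+m)·ẍ + m·l·cosθ·θ̈ − m·l·sinθ·θ̇² = 1.362321 + 0.144769 − 0.037522 = 1.469569
step 1→2:
  ẍ = (ẋ'−ẋ)/dt = (1.800747895−1.808166298)/0.014393 = -0.515417
  θ̈ = (θ̇'−θ̇)/dt = (1.052429365−1.020881159)/0.014393 = 2.191913
  sinθ=0.224482, cosθ=0.974478
  F = (M+m)·ẍ + m·l·cosθ·θ̈ − m·l·sinθ·θ̇² = -0.672256 + 0.374517 − 0.041021 = -0.338761
step 2→3:
  ẍ = (ẋ'−ẋ)/dt = (1.733681844−1.800747895)/0.014393 = -4.659630
  θ̈ = (θ̇'−θ̇)/dt = (1.132538212−1.052429365)/0.014393 = 5.565820
  sinθ=0.238776, cosθ=0.971075
  F = (M+m)·ẍ + m·l·cosθ·θ̈ − m·l·sinθ·θ̇² = -6.077532 + 0.947670 − 0.046372 = -5.176233
step 3→4:
  ẍ = (ẋ'−ẋ)/dt = (1.864426505−1.733681844)/0.014393 = 9.083906
  θ̈ = (θ̇'−θ̇)/dt = (1.059036360−1.132538212)/0.014393 = -5.106778
  sinθ=0.253458, cosθ=0.967346
  F = (M+m)·ẍ + m·l·cosθ·θ̈ − m·l·sinθ·θ̇² = 11.848093 + -0.866173 − 0.057002 = 10.924919
step 4→5:
  ẍ = (ẋ'−ẋ)/dt = (1.968953604−1.864426505)/0.014393 = 7.262357
  θ̈ = (θ̇'−θ̇)/dt = (1.008251119−1.059036360)/0.014393 = -3.528468
  sinθ=0.269192, cosθ=0.963087
  F = (M+m)·ẍ + m·l·cosθ·θ̈ − m·l·sinθ·θ̇² = 9.472255 + -0.595837 − 0.052937 = 8.823482
step 5→6:
  ẍ = (ẋ'−ẋ)/dt = (1.828892872−1.968953604)/0.014393 = -9.731170
  θ̈ = (θ̇'−θ̇)/dt = (1.149581758−1.008251119)/0.014393 = 9.819401
  sinθ=0.283840, cosθ=0.958872
  F = (M+m)·ẍ + m·l·cosθ·θ̈ − m·l·sinθ·θ̇² = -12.692317 + 1.650901 − 0.050593 = -11.092008
step 6→7:
  ẍ = (ẋ'−ẋ)/dt = (1.838998046−1.828892872)/0.014393 = 0.702089
  θ̈ = (θ̇'−θ̇)/dt = (1.175833777−1.149581758)/0.014393 = 1.823944
  sinθ=0.297724, cosθ=0.954652
  F = (M+m)·ẍ + m·l·cosθ·θ̈ − m·l·sinθ·θ̇² = 0.915732 + 0.305304 − 0.068987 = 1.152048

F_0 = 1.469569 N
F_1 = -0.338761 N
F_2 = -5.176233 N
F_3 = 10.924919 N
F_4 = 8.823482 N
F_5 = -11.092008 N
F_6 = 1.152048 N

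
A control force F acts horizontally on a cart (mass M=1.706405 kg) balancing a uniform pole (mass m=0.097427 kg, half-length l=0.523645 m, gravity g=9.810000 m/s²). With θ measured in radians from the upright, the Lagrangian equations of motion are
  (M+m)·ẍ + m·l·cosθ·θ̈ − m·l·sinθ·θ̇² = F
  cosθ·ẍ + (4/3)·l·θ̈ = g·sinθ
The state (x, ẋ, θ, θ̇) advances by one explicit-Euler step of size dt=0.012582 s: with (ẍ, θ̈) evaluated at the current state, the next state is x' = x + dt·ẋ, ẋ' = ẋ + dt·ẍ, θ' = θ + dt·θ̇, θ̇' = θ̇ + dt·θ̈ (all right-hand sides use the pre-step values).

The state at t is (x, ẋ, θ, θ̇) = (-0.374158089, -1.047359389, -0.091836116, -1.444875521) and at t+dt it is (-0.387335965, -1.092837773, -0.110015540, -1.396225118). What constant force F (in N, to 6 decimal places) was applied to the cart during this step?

F = -6.313855 N

ẍ = (ẋ'−ẋ)/dt = (-1.092837773−-1.047359389)/0.012582 = -3.614559
θ̈ = (θ̇'−θ̇)/dt = (-1.396225118−-1.444875521)/0.012582 = 3.866667
sinθ=-0.091707, cosθ=0.995786
F = (M+m)·ẍ + m·l·cosθ·θ̈ − m·l·sinθ·θ̇² = -6.520058 + 0.196435 − -0.009767 = -6.313855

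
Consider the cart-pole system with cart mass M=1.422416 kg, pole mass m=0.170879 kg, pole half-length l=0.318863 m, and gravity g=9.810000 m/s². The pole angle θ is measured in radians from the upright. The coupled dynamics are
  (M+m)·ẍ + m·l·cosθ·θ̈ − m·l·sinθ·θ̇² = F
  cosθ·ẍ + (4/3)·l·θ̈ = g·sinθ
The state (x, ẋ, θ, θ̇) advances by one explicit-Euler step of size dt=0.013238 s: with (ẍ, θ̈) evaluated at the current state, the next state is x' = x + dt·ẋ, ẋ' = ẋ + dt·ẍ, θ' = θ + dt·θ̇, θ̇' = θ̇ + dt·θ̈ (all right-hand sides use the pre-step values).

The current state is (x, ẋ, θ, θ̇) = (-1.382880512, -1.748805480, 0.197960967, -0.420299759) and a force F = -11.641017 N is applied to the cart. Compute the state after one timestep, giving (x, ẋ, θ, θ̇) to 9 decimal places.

sinθ=0.196670531, cosθ=0.980469633
temp = (F + m·l·θ̇²·sinθ)/(M+m) = (-11.641017 + 0.001892999)/1.593295 = -7.305065290
θ̈ = (g·sinθ − cosθ·temp)/(l·(4/3 − m·cos²θ/(M+m))) = 23.176892934
ẍ = temp − m·l·θ̈·cosθ/(M+m) = -8.082181540
Euler: x'=-1.382880512+0.013238·-1.748805480=-1.406031199, ẋ'=-1.748805480+0.013238·-8.082181540=-1.855797399
       θ'=0.197960967+0.013238·-0.420299759=0.192397039, θ̇'=-0.420299759+0.013238·23.176892934=-0.113484050

(-1.406031199, -1.855797399, 0.192397039, -0.113484050)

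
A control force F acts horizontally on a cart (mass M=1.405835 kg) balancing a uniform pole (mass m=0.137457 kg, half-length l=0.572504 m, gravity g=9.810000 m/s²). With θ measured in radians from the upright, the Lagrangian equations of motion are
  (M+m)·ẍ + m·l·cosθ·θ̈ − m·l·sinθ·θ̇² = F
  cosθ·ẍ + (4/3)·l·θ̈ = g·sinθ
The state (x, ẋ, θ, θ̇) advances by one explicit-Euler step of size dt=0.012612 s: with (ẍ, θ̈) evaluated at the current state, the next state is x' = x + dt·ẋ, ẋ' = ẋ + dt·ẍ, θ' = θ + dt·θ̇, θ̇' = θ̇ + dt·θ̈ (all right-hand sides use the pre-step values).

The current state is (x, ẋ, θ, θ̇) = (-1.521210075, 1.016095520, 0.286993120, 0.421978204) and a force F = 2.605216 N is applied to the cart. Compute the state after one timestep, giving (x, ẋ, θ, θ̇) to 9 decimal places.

(-1.508395078, 1.036423405, 0.292315109, 0.442317752)

sinθ=0.283069612, cosθ=0.959099366
temp = (F + m·l·θ̇²·sinθ)/(M+m) = (2.605216 + 0.003966602)/1.543292 = 1.690660356
θ̈ = (g·sinθ − cosθ·temp)/(l·(4/3 − m·cos²θ/(M+m))) = 1.612713929
ẍ = temp − m·l·θ̈·cosθ/(M+m) = 1.611789197
Euler: x'=-1.521210075+0.012612·1.016095520=-1.508395078, ẋ'=1.016095520+0.012612·1.611789197=1.036423405
       θ'=0.286993120+0.012612·0.421978204=0.292315109, θ̇'=0.421978204+0.012612·1.612713929=0.442317752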